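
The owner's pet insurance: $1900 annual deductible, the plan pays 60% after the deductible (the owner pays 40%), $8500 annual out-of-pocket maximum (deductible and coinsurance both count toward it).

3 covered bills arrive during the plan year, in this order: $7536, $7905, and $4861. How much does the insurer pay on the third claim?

Claim 1 — $7536: $1900 to deductible, leaving $5636; owner's 40% is $2254.40. Cost to owner: $4154.40. OOP to date $4154.40. Plan pays $7536 − $4154.40 = $3381.60.
Claim 2 — $7905: 40% coinsurance on $7905 = $3162. Owner owes $3162 (running OOP $7316.40). Plan pays $7905 − $3162 = $4743.
Claim 3 — $4861: deductible already satisfied, so owner's share is 40% × $4861 = $1944.40. Adding that to $7316.40 gives $9260.80, past the $8500 cap; owner pays only $8500 − $7316.40 = $1183.60. Plan pays $4861 − $1183.60 = $3677.40.

$3677.40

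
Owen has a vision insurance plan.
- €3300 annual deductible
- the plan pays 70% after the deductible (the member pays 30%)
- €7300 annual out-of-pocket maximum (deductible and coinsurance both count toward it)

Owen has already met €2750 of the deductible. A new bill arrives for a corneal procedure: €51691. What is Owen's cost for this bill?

Deductible still to meet: €3300 − €2750 = €550.
After the €550 deductible portion, €51691 − €550 = €51141 is subject to coinsurance.
Coinsurance: €51141 × 30% = €15342.30.
That puts the member's cost at €550 + €15342.30 = €15892.30 before any cap.
Adding €15892.30 to the €2750 already spent would give €18642.30, which exceeds the €7300 cap; the member pays just €7300 − €2750 = €4550.

€4550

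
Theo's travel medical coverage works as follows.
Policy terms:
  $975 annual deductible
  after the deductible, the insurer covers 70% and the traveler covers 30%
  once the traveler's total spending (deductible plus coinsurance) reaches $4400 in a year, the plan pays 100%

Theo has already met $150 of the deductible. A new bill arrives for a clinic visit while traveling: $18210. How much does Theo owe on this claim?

$4250

Remaining deductible: $975 − $150 = $825.
That leaves $18210 − $825 = $17385 for coinsurance.
Traveler's 30% share of $17385 is $5215.50.
That puts the traveler's cost at $825 + $5215.50 = $6040.50 before any cap.
That would bring total out-of-pocket to $6190.50, past the $4400 cap. The traveler is capped at $4400 − $150 = $4250 on this claim.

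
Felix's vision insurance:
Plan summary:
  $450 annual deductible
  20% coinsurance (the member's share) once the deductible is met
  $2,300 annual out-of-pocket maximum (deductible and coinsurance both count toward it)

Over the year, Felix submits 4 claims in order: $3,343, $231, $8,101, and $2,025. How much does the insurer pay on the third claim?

$6,875.80

#1 ($3,343): $450 to deductible, leaving $2,893; coinsurance $2,893 × 20% = $578.60. Member owes $1,028.60 (running OOP $1,028.60). Plan pays $3,343 − $1,028.60 = $2,314.40.
#2 ($231): deductible already satisfied, so member's share is 20% × $231 = $46.20. Member pays $46.20; OOP now $1,074.80. Insurer: $231 − $46.20 = $184.80.
#3 ($8,101): deductible already satisfied, so member's share is 20% × $8,101 = $1,620.20. Adding that to $1,074.80 gives $2,695, past the $2,300 cap; member pays only $2,300 − $1,074.80 = $1,225.20. Plan pays $8,101 − $1,225.20 = $6,875.80.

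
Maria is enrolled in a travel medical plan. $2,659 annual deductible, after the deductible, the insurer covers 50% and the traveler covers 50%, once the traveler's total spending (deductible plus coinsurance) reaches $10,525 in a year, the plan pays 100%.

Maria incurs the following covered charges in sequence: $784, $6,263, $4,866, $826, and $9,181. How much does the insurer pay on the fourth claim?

Claim 1 ($784): fully absorbed by the deductible. Traveler pays $784; OOP now $784. Plan pays $784 − $784 = $0.
Claim 2 ($6,263): deductible takes $1,875, $4,388 remains; 50% of $4,388 = $2,194. Traveler owes $4,069 (running OOP $4,853). Plan pays $6,263 − $4,069 = $2,194.
Claim 3 ($4,866): 50% coinsurance on $4,866 = $2,433. Traveler pays $2,433; OOP now $7,286. Plan pays $4,866 − $2,433 = $2,433.
Claim 4 ($826): deductible met; 50% of $826 = $413. Traveler pays $413; OOP now $7,699. Insurer: $826 − $413 = $413.

$413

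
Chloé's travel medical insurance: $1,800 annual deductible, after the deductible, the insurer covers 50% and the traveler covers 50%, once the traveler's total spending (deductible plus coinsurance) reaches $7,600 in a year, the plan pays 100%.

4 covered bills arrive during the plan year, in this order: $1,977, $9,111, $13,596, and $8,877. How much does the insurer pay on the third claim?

#1 ($1,977): deductible takes $1,800, $177 remains; 50% of $177 = $88.50. Cost to traveler: $1,888.50. OOP to date $1,888.50. Insurer: $1,977 − $1,888.50 = $88.50.
#2 ($9,111): deductible already satisfied, so traveler's share is 50% × $9,111 = $4,555.50. Traveler pays $4,555.50; OOP now $6,444. Insurer: $9,111 − $4,555.50 = $4,555.50.
#3 ($13,596): deductible already satisfied, so traveler's share is 50% × $13,596 = $6,798. OOP would hit $13,242 > $7,600, so the cap limits the traveler to $7,600 − $6,444 = $1,156. Plan pays $13,596 − $1,156 = $12,440.

$12,440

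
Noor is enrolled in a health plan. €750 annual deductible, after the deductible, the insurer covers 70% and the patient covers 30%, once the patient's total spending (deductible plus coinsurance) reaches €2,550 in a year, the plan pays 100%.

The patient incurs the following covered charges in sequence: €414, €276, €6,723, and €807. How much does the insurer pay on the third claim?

€4,863

Claim 1 (€414): fully absorbed by the deductible. Patient owes €414 (running OOP €414). Plan pays €414 − €414 = €0.
Claim 2 (€276): fully absorbed by the deductible. Patient pays €276; OOP now €690. Insurer: €276 − €276 = €0.
Claim 3 (€6,723): deductible takes €60, €6,663 remains; coinsurance €6,663 × 30% = €1,998.90. Deductible plus coinsurance: €60 + €1,998.90 = €2,058.90. That would push OOP to €2,748.90, over the €2,550 cap, so patient pays €2,550 − €690 = €1,860. Plan pays €6,723 − €1,860 = €4,863.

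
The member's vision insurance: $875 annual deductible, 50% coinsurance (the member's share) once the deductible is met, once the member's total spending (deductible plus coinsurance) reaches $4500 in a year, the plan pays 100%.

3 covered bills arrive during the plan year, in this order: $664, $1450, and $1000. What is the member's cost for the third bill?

Bill 1, $664: fully absorbed by the deductible. Member owes $664 (running OOP $664).
Bill 2, $1450: $211 to deductible, leaving $1239; 50% of $1239 = $619.50. Cost to member: $830.50. OOP to date $1494.50.
Bill 3, $1000: deductible met; 50% of $1000 = $500. Member owes $500 (running OOP $1994.50).

$500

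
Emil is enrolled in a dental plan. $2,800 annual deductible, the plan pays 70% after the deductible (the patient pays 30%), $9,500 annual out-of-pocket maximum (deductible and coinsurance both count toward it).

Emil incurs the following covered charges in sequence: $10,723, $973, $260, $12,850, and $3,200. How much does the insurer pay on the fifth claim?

#1 ($10,723): deductible takes $2,800, $7,923 remains; patient's 30% is $2,376.90. Patient owes $5,176.90 (running OOP $5,176.90). Insurer: $10,723 − $5,176.90 = $5,546.10.
#2 ($973): deductible met; 30% of $973 = $291.90. Cost to patient: $291.90. OOP to date $5,468.80. Insurer: $973 − $291.90 = $681.10.
#3 ($260): 30% coinsurance on $260 = $78. Cost to patient: $78. OOP to date $5,546.80. Plan pays $260 − $78 = $182.
#4 ($12,850): deductible already satisfied, so patient's share is 30% × $12,850 = $3,855. Patient pays $3,855; OOP now $9,401.80. Insurer: $12,850 − $3,855 = $8,995.
#5 ($3,200): deductible already satisfied, so patient's share is 30% × $3,200 = $960. That would push OOP to $10,361.80, over the $9,500 cap, so patient pays $9,500 − $9,401.80 = $98.20. Plan pays $3,200 − $98.20 = $3,101.80.

$3,101.80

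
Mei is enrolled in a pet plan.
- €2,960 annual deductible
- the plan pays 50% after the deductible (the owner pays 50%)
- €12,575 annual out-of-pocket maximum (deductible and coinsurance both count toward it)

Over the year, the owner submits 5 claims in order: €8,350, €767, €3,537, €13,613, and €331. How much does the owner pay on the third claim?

Claim 1 — €8,350: €2,960 finishes the deductible; €5,390 goes to coinsurance; owner's 50% is €2,695. Owner owes €5,655 (running OOP €5,655).
Claim 2 — €767: deductible met; 50% of €767 = €383.50. Owner owes €383.50 (running OOP €6,038.50).
Claim 3 — €3,537: deductible met; 50% of €3,537 = €1,768.50. Owner owes €1,768.50 (running OOP €7,807).

€1,768.50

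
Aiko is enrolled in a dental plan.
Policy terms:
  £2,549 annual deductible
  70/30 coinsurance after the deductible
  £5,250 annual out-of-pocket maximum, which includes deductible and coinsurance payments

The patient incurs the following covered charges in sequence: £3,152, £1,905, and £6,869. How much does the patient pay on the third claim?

£1,948.60

Bill 1, £3,152: deductible takes £2,549, £603 remains; 30% of £603 = £180.90. Patient owes £2,729.90 (running OOP £2,729.90).
Bill 2, £1,905: 30% coinsurance on £1,905 = £571.50. Patient owes £571.50 (running OOP £3,301.40).
Bill 3, £6,869: deductible met; 30% of £6,869 = £2,060.70. Adding that to £3,301.40 gives £5,362.10, past the £5,250 cap; patient pays only £5,250 − £3,301.40 = £1,948.60.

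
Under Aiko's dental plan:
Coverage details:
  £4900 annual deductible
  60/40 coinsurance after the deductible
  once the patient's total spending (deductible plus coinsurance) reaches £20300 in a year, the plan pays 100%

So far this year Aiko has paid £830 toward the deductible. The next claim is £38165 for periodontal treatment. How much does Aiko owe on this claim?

£17708

Remaining deductible: £4900 − £830 = £4070.
That leaves £38165 − £4070 = £34095 for coinsurance.
Coinsurance: £34095 × 40% = £13638.
Patient responsibility before any cap: £4070 + £13638 = £17708.
Year-to-date out-of-pocket becomes £830 + £17708 = £18538, still under the £20300 maximum, so no cap applies.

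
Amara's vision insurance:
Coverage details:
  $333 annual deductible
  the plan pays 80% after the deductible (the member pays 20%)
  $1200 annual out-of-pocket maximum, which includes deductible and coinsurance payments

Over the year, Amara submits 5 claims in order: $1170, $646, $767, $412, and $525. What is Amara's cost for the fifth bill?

$105

Claim 1 — $1170: deductible takes $333, $837 remains; 20% of $837 = $167.40. Member owes $500.40 (running OOP $500.40).
Claim 2 — $646: deductible met; 20% of $646 = $129.20. Member pays $129.20; OOP now $629.60.
Claim 3 — $767: 20% coinsurance on $767 = $153.40. Cost to member: $153.40. OOP to date $783.
Claim 4 — $412: deductible met; 20% of $412 = $82.40. Member pays $82.40; OOP now $865.40.
Claim 5 — $525: deductible already satisfied, so member's share is 20% × $525 = $105. Cost to member: $105. OOP to date $970.40.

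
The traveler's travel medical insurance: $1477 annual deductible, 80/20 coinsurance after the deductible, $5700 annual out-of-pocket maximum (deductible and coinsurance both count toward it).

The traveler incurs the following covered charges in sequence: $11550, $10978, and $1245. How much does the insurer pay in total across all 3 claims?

$18073

Claim 1 — $11550: $1477 to deductible, leaving $10073; traveler's 20% is $2014.60. Traveler pays $3491.60; OOP now $3491.60. Plan pays $11550 − $3491.60 = $8058.40.
Claim 2 — $10978: 20% coinsurance on $10978 = $2195.60. Cost to traveler: $2195.60. OOP to date $5687.20. Insurer: $10978 − $2195.60 = $8782.40.
Claim 3 — $1245: 20% coinsurance on $1245 = $249. Adding that to $5687.20 gives $5936.20, past the $5700 cap; traveler pays only $5700 − $5687.20 = $12.80. Plan pays $1245 − $12.80 = $1232.20.
Insurer total = bills − traveler's total = $23773 − $5700 = $18073.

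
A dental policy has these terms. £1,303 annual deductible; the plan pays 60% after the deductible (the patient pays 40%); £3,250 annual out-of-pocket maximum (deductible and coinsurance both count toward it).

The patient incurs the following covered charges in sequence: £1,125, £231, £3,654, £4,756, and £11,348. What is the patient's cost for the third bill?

£1,461.60

Bill 1, £1,125: all of it applies to the deductible. Patient pays £1,125; OOP now £1,125.
Bill 2, £231: £178 to deductible, leaving £53; coinsurance £53 × 40% = £21.20. Cost to patient: £199.20. OOP to date £1,324.20.
Bill 3, £3,654: deductible already satisfied, so patient's share is 40% × £3,654 = £1,461.60. Patient pays £1,461.60; OOP now £2,785.80.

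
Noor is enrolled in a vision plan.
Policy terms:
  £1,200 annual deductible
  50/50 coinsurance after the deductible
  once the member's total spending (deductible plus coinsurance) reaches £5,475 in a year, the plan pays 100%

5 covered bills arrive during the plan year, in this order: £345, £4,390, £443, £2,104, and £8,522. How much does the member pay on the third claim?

Claim 1 (£345): entire amount goes to the deductible. Member pays £345; OOP now £345.
Claim 2 (£4,390): £855 finishes the deductible; £3,535 goes to coinsurance; 50% of £3,535 = £1,767.50. Cost to member: £2,622.50. OOP to date £2,967.50.
Claim 3 (£443): deductible already satisfied, so member's share is 50% × £443 = £221.50. Member pays £221.50; OOP now £3,189.

£221.50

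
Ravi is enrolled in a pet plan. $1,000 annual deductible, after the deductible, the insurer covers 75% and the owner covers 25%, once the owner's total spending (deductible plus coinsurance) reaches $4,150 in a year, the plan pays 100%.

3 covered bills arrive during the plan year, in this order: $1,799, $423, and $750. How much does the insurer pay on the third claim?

Claim 1 ($1,799): $1,000 finishes the deductible; $799 goes to coinsurance; 25% of $799 = $199.75. Cost to owner: $1,199.75. OOP to date $1,199.75. Plan pays $1,799 − $1,199.75 = $599.25.
Claim 2 ($423): deductible already satisfied, so owner's share is 25% × $423 = $105.75. Owner owes $105.75 (running OOP $1,305.50). Plan pays $423 − $105.75 = $317.25.
Claim 3 ($750): deductible met; 25% of $750 = $187.50. Owner owes $187.50 (running OOP $1,493). Plan pays $750 − $187.50 = $562.50.

$562.50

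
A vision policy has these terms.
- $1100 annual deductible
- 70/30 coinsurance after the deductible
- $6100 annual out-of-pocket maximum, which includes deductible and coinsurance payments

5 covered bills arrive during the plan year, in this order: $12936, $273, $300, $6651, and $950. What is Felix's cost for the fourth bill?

Claim 1 — $12936: $1100 to deductible, leaving $11836; 30% of $11836 = $3550.80. Member pays $4650.80; OOP now $4650.80.
Claim 2 — $273: deductible met; 30% of $273 = $81.90. Member pays $81.90; OOP now $4732.70.
Claim 3 — $300: deductible met; 30% of $300 = $90. Member owes $90 (running OOP $4822.70).
Claim 4 — $6651: deductible already satisfied, so member's share is 30% × $6651 = $1995.30. Adding that to $4822.70 gives $6818, past the $6100 cap; member pays only $6100 − $4822.70 = $1277.30.

$1277.30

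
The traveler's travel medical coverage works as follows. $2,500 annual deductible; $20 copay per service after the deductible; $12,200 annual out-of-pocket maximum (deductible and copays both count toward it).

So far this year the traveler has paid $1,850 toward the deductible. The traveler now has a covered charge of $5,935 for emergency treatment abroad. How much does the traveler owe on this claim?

Remaining deductible: $2,500 − $1,850 = $650.
That leaves $5,935 − $650 = $5,285 for the copay.
Copay on this service: $20.
That puts the traveler's cost at $650 + $20 = $670 before any cap.
Cumulative spending $1,850 + $670 = $2,520 stays under the $12,200 maximum.

$670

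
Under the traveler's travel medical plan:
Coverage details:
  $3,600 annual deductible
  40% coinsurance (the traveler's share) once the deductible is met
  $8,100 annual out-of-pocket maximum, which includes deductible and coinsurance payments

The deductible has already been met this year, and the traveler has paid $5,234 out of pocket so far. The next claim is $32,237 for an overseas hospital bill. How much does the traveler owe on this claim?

$2,866

With the deductible met, the entire $32,237 is subject to coinsurance.
Traveler's 40% share of $32,237 is $12,894.80.
Adding $12,894.80 to the $5,234 already spent would give $18,128.80, which exceeds the $8,100 cap; the traveler pays just $8,100 − $5,234 = $2,866.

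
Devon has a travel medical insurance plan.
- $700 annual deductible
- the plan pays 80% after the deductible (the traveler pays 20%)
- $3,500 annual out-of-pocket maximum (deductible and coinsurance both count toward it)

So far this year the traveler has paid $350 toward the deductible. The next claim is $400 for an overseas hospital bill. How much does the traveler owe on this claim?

$360

Remaining deductible: $700 − $350 = $350.
The remaining $50 (= $400 − $350) moves to coinsurance.
20% of $50 = $10 falls to the traveler.
Traveler responsibility before any cap: $350 + $10 = $360.
Total out-of-pocket so far would be $350 + $360 = $710, below the $3,500 cap — no reduction.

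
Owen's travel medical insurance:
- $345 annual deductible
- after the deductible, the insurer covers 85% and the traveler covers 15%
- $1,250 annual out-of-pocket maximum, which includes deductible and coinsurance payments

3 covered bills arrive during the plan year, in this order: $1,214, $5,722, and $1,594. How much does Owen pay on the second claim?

$774.65

Claim 1 — $1,214: $345 finishes the deductible; $869 goes to coinsurance; traveler's 15% is $130.35. Traveler pays $475.35; OOP now $475.35.
Claim 2 — $5,722: deductible met; 15% of $5,722 = $858.30. Adding that to $475.35 gives $1,333.65, past the $1,250 cap; traveler pays only $1,250 − $475.35 = $774.65.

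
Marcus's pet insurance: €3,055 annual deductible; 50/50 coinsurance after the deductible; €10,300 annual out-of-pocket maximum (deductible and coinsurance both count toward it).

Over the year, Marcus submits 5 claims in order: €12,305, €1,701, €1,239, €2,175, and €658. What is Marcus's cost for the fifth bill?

€62.50

Claim 1 — €12,305: deductible takes €3,055, €9,250 remains; owner's 50% is €4,625. Cost to owner: €7,680. OOP to date €7,680.
Claim 2 — €1,701: deductible met; 50% of €1,701 = €850.50. Cost to owner: €850.50. OOP to date €8,530.50.
Claim 3 — €1,239: deductible met; 50% of €1,239 = €619.50. Owner pays €619.50; OOP now €9,150.
Claim 4 — €2,175: deductible met; 50% of €2,175 = €1,087.50. Owner pays €1,087.50; OOP now €10,237.50.
Claim 5 — €658: 50% coinsurance on €658 = €329. Adding that to €10,237.50 gives €10,566.50, past the €10,300 cap; owner pays only €10,300 − €10,237.50 = €62.50.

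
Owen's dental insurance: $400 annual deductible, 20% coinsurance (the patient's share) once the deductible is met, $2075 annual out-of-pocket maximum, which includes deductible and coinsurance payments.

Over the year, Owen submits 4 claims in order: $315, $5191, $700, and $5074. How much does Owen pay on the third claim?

$140

Claim 1 ($315): fully absorbed by the deductible. Cost to patient: $315. OOP to date $315.
Claim 2 ($5191): $85 finishes the deductible; $5106 goes to coinsurance; 20% of $5106 = $1021.20. Cost to patient: $1106.20. OOP to date $1421.20.
Claim 3 ($700): 20% coinsurance on $700 = $140. Patient owes $140 (running OOP $1561.20).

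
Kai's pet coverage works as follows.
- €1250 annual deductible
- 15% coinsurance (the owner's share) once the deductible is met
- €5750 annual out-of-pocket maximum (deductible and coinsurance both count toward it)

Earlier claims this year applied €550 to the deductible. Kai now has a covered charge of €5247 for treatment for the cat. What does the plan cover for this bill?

€3864.95

Remaining deductible: €1250 − €550 = €700.
After the €700 deductible portion, €5247 − €700 = €4547 is subject to coinsurance.
Owner's 15% share of €4547 is €682.05.
That puts the owner's cost at €700 + €682.05 = €1382.05 before any cap.
Total out-of-pocket so far would be €550 + €1382.05 = €1932.05, below the €5750 cap — no reduction.
Insurer pays the balance: €5247 − €1382.05 = €3864.95.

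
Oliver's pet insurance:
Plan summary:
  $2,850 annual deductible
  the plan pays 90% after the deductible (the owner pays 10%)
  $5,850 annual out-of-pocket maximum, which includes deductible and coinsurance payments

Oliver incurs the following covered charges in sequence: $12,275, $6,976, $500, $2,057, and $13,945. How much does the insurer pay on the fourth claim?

Claim 1 ($12,275): $2,850 finishes the deductible; $9,425 goes to coinsurance; owner's 10% is $942.50. Owner pays $3,792.50; OOP now $3,792.50. Insurer: $12,275 − $3,792.50 = $8,482.50.
Claim 2 ($6,976): 10% coinsurance on $6,976 = $697.60. Cost to owner: $697.60. OOP to date $4,490.10. Plan pays $6,976 − $697.60 = $6,278.40.
Claim 3 ($500): deductible already satisfied, so owner's share is 10% × $500 = $50. Owner owes $50 (running OOP $4,540.10). Insurer: $500 − $50 = $450.
Claim 4 ($2,057): deductible already satisfied, so owner's share is 10% × $2,057 = $205.70. Owner owes $205.70 (running OOP $4,745.80). Plan pays $2,057 − $205.70 = $1,851.30.

$1,851.30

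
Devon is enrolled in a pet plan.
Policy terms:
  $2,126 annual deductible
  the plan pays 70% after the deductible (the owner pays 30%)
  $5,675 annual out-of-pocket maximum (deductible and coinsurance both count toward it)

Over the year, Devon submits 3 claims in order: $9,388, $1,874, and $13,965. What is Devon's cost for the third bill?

$808.20

Claim 1 — $9,388: $2,126 to deductible, leaving $7,262; owner's 30% is $2,178.60. Owner owes $4,304.60 (running OOP $4,304.60).
Claim 2 — $1,874: 30% coinsurance on $1,874 = $562.20. Cost to owner: $562.20. OOP to date $4,866.80.
Claim 3 — $13,965: 30% coinsurance on $13,965 = $4,189.50. OOP would hit $9,056.30 > $5,675, so the cap limits the owner to $5,675 − $4,866.80 = $808.20.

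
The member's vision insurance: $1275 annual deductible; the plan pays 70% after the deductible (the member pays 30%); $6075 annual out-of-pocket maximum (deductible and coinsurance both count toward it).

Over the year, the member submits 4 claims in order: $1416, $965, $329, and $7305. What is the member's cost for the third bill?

#1 ($1416): deductible takes $1275, $141 remains; member's 30% is $42.30. Member pays $1317.30; OOP now $1317.30.
#2 ($965): 30% coinsurance on $965 = $289.50. Cost to member: $289.50. OOP to date $1606.80.
#3 ($329): deductible already satisfied, so member's share is 30% × $329 = $98.70. Member pays $98.70; OOP now $1705.50.

$98.70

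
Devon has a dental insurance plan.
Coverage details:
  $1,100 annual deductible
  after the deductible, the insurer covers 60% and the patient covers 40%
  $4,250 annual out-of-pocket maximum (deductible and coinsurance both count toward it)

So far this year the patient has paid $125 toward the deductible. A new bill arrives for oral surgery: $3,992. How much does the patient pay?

Deductible still to meet: $1,100 − $125 = $975.
The remaining $3,017 (= $3,992 − $975) moves to coinsurance.
40% of $3,017 = $1,206.80 falls to the patient.
That puts the patient's cost at $975 + $1,206.80 = $2,181.80 before any cap.
Cumulative spending $125 + $2,181.80 = $2,306.80 stays under the $4,250 maximum.

$2,181.80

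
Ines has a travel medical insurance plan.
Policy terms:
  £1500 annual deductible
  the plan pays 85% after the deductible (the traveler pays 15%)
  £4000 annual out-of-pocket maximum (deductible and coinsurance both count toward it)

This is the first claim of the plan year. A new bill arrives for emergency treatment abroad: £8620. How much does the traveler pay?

£2568

Nothing has been paid toward the £1500 deductible, so the first £1500 of this charge is applied there.
That leaves £8620 − £1500 = £7120 for coinsurance.
15% of £7120 = £1068 falls to the traveler.
So the traveler owes £1500 + £1068 = £2568 before any cap.
Cumulative spending £0 + £2568 = £2568 stays under the £4000 maximum.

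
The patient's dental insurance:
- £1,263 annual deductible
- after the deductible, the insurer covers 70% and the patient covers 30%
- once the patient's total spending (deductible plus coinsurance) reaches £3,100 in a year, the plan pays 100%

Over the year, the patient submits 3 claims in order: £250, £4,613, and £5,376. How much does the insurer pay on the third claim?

Bill 1, £250: entire amount goes to the deductible. Patient pays £250; OOP now £250. Plan pays £250 − £250 = £0.
Bill 2, £4,613: £1,013 finishes the deductible; £3,600 goes to coinsurance; 30% of £3,600 = £1,080. Patient pays £2,093; OOP now £2,343. Plan pays £4,613 − £2,093 = £2,520.
Bill 3, £5,376: 30% coinsurance on £5,376 = £1,612.80. Adding that to £2,343 gives £3,955.80, past the £3,100 cap; patient pays only £3,100 − £2,343 = £757. Insurer: £5,376 − £757 = £4,619.

£4,619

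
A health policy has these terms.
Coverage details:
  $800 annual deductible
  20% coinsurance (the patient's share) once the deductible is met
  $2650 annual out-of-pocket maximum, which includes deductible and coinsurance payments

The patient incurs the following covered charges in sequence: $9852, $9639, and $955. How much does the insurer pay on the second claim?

$9599.40

Claim 1 ($9852): deductible takes $800, $9052 remains; patient's 20% is $1810.40. Patient owes $2610.40 (running OOP $2610.40). Plan pays $9852 − $2610.40 = $7241.60.
Claim 2 ($9639): 20% coinsurance on $9639 = $1927.80. Adding that to $2610.40 gives $4538.20, past the $2650 cap; patient pays only $2650 − $2610.40 = $39.60. Insurer: $9639 − $39.60 = $9599.40.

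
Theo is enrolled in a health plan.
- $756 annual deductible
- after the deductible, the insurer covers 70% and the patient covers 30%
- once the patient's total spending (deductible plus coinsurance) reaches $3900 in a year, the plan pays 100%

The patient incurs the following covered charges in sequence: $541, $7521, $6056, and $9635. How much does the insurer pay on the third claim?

Claim 1 ($541): fully absorbed by the deductible. Patient owes $541 (running OOP $541). Plan pays $541 − $541 = $0.
Claim 2 ($7521): deductible takes $215, $7306 remains; 30% of $7306 = $2191.80. Cost to patient: $2406.80. OOP to date $2947.80. Plan pays $7521 − $2406.80 = $5114.20.
Claim 3 ($6056): 30% coinsurance on $6056 = $1816.80. Adding that to $2947.80 gives $4764.60, past the $3900 cap; patient pays only $3900 − $2947.80 = $952.20. Plan pays $6056 − $952.20 = $5103.80.

$5103.80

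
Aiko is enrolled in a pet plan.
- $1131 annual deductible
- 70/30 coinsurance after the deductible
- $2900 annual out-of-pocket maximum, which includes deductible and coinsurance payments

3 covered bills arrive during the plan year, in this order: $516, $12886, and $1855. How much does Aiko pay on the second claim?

$2384

Bill 1, $516: entire amount goes to the deductible. Owner owes $516 (running OOP $516).
Bill 2, $12886: $615 finishes the deductible; $12271 goes to coinsurance; 30% of $12271 = $3681.30. Together that's $615 + $3681.30 = $4296.30. OOP would hit $4812.30 > $2900, so the cap limits the owner to $2900 − $516 = $2384.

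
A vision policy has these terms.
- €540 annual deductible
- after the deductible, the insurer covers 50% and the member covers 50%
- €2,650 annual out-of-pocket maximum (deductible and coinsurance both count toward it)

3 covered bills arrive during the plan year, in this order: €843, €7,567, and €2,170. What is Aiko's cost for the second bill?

Claim 1 (€843): €540 finishes the deductible; €303 goes to coinsurance; coinsurance €303 × 50% = €151.50. Cost to member: €691.50. OOP to date €691.50.
Claim 2 (€7,567): 50% coinsurance on €7,567 = €3,783.50. That would push OOP to €4,475, over the €2,650 cap, so member pays €2,650 − €691.50 = €1,958.50.

€1,958.50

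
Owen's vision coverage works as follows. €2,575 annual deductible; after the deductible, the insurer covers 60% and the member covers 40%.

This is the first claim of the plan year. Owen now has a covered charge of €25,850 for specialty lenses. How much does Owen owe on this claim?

€11,885

Nothing has been paid toward the €2,575 deductible, so the first €2,575 of this charge is applied there.
The remaining €23,275 (= €25,850 − €2,575) moves to coinsurance.
Member's 40% share of €23,275 is €9,310.
That puts the member's cost at €2,575 + €9,310 = €11,885.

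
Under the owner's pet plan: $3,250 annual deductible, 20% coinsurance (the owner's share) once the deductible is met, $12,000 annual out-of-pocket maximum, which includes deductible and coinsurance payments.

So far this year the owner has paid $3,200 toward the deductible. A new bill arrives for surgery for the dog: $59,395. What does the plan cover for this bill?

$50,595

Deductible still to meet: $3,250 − $3,200 = $50.
The remaining $59,345 (= $59,395 − $50) moves to coinsurance.
20% of $59,345 = $11,869 falls to the owner.
Owner responsibility before any cap: $50 + $11,869 = $11,919.
Year-to-date out-of-pocket would reach $3,200 + $11,919 = $15,119, above the $12,000 maximum, so the owner pays only $12,000 − $3,200 = $8,800.
The insurer covers the remainder: $59,395 − $8,800 = $50,595.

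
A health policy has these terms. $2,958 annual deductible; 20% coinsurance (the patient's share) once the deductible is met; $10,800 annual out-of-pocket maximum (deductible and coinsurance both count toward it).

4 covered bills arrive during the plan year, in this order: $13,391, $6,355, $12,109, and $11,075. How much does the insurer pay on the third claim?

Bill 1, $13,391: deductible takes $2,958, $10,433 remains; patient's 20% is $2,086.60. Cost to patient: $5,044.60. OOP to date $5,044.60. Plan pays $13,391 − $5,044.60 = $8,346.40.
Bill 2, $6,355: deductible met; 20% of $6,355 = $1,271. Patient owes $1,271 (running OOP $6,315.60). Insurer: $6,355 − $1,271 = $5,084.
Bill 3, $12,109: deductible already satisfied, so patient's share is 20% × $12,109 = $2,421.80. Patient owes $2,421.80 (running OOP $8,737.40). Plan pays $12,109 − $2,421.80 = $9,687.20.

$9,687.20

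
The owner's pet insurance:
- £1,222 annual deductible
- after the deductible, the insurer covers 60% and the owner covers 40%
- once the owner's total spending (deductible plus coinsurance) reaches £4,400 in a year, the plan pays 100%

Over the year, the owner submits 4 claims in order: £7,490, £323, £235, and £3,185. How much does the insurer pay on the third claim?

£141

Claim 1 — £7,490: deductible takes £1,222, £6,268 remains; owner's 40% is £2,507.20. Owner pays £3,729.20; OOP now £3,729.20. Insurer: £7,490 − £3,729.20 = £3,760.80.
Claim 2 — £323: deductible already satisfied, so owner's share is 40% × £323 = £129.20. Owner owes £129.20 (running OOP £3,858.40). Plan pays £323 − £129.20 = £193.80.
Claim 3 — £235: 40% coinsurance on £235 = £94. Owner pays £94; OOP now £3,952.40. Insurer: £235 − £94 = £141.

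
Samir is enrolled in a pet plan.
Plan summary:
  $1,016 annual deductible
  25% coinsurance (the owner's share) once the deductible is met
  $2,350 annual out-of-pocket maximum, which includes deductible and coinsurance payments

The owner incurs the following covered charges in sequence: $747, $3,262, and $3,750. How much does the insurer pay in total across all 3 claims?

Claim 1 ($747): fully absorbed by the deductible. Owner pays $747; OOP now $747. Insurer: $747 − $747 = $0.
Claim 2 ($3,262): $269 to deductible, leaving $2,993; owner's 25% is $748.25. Cost to owner: $1,017.25. OOP to date $1,764.25. Plan pays $3,262 − $1,017.25 = $2,244.75.
Claim 3 ($3,750): deductible already satisfied, so owner's share is 25% × $3,750 = $937.50. OOP would hit $2,701.75 > $2,350, so the cap limits the owner to $2,350 − $1,764.25 = $585.75. Insurer: $3,750 − $585.75 = $3,164.25.
Insurer total = bills − owner's total = $7,759 − $2,350 = $5,409.

$5,409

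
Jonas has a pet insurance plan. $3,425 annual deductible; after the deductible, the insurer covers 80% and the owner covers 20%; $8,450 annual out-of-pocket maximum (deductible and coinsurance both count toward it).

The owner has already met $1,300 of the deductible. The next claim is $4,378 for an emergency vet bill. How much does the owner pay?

Deductible still to meet: $3,425 − $1,300 = $2,125.
That leaves $4,378 − $2,125 = $2,253 for coinsurance.
20% of $2,253 = $450.60 falls to the owner.
Owner responsibility before any cap: $2,125 + $450.60 = $2,575.60.
Total out-of-pocket so far would be $1,300 + $2,575.60 = $3,875.60, below the $8,450 cap — no reduction.

$2,575.60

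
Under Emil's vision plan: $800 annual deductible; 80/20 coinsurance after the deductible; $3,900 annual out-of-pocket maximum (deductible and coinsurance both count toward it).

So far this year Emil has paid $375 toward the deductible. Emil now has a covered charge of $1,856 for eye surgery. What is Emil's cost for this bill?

Remaining deductible: $800 − $375 = $425.
That leaves $1,856 − $425 = $1,431 for coinsurance.
20% of $1,431 = $286.20 falls to the member.
So the member owes $425 + $286.20 = $711.20 before any cap.
Total out-of-pocket so far would be $375 + $711.20 = $1,086.20, below the $3,900 cap — no reduction.

$711.20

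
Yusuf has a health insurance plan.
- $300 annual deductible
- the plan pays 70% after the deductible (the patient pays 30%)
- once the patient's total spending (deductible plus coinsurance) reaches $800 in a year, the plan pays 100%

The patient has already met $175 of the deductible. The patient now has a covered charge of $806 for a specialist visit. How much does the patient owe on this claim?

$329.30

Deductible still to meet: $300 − $175 = $125.
The remaining $681 (= $806 − $125) moves to coinsurance.
Coinsurance: $681 × 30% = $204.30.
Patient responsibility before any cap: $125 + $204.30 = $329.30.
Cumulative spending $175 + $329.30 = $504.30 stays under the $800 maximum.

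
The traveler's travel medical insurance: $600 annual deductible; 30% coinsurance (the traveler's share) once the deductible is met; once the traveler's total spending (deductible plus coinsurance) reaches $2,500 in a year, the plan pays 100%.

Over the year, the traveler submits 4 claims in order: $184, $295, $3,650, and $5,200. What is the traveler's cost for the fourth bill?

Claim 1 — $184: entire amount goes to the deductible. Traveler owes $184 (running OOP $184).
Claim 2 — $295: fully absorbed by the deductible. Traveler pays $295; OOP now $479.
Claim 3 — $3,650: $121 to deductible, leaving $3,529; coinsurance $3,529 × 30% = $1,058.70. Traveler pays $1,179.70; OOP now $1,658.70.
Claim 4 — $5,200: 30% coinsurance on $5,200 = $1,560. That would push OOP to $3,218.70, over the $2,500 cap, so traveler pays $2,500 − $1,658.70 = $841.30.

$841.30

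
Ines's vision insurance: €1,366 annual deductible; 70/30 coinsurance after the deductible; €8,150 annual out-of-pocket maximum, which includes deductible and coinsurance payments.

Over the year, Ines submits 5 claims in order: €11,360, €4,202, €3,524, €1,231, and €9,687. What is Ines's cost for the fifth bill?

€1,098.70

#1 (€11,360): €1,366 to deductible, leaving €9,994; member's 30% is €2,998.20. Member owes €4,364.20 (running OOP €4,364.20).
#2 (€4,202): 30% coinsurance on €4,202 = €1,260.60. Cost to member: €1,260.60. OOP to date €5,624.80.
#3 (€3,524): deductible already satisfied, so member's share is 30% × €3,524 = €1,057.20. Cost to member: €1,057.20. OOP to date €6,682.
#4 (€1,231): 30% coinsurance on €1,231 = €369.30. Member owes €369.30 (running OOP €7,051.30).
#5 (€9,687): deductible met; 30% of €9,687 = €2,906.10. Adding that to €7,051.30 gives €9,957.40, past the €8,150 cap; member pays only €8,150 − €7,051.30 = €1,098.70.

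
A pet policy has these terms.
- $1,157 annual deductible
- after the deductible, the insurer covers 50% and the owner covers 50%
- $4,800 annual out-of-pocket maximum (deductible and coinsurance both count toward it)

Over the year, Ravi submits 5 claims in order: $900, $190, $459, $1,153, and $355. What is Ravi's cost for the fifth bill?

$177.50

Claim 1 — $900: fully absorbed by the deductible. Owner owes $900 (running OOP $900).
Claim 2 — $190: fully absorbed by the deductible. Owner owes $190 (running OOP $1,090).
Claim 3 — $459: $67 finishes the deductible; $392 goes to coinsurance; 50% of $392 = $196. Cost to owner: $263. OOP to date $1,353.
Claim 4 — $1,153: 50% coinsurance on $1,153 = $576.50. Cost to owner: $576.50. OOP to date $1,929.50.
Claim 5 — $355: 50% coinsurance on $355 = $177.50. Owner pays $177.50; OOP now $2,107.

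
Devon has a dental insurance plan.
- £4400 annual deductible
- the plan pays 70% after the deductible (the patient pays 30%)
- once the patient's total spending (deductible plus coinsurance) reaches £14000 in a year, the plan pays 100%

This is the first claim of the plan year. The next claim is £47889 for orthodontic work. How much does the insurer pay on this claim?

The full £4400 deductible is still open; £4400 of this bill applies to it.
The remaining £43489 (= £47889 − £4400) moves to coinsurance.
30% of £43489 = £13046.70 falls to the patient.
So the patient owes £4400 + £13046.70 = £17446.70 before any cap.
Adding £17446.70 to the £0 already spent would give £17446.70, which exceeds the £14000 cap; the patient pays just £14000 − £0 = £14000.
The plan picks up £47889 − £14000 = £33889.

£33889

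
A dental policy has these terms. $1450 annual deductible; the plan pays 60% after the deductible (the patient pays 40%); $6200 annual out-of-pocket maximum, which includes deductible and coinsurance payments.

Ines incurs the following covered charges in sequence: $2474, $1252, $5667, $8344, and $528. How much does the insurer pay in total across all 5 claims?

$12065

Claim 1 — $2474: $1450 to deductible, leaving $1024; 40% of $1024 = $409.60. Patient owes $1859.60 (running OOP $1859.60). Plan pays $2474 − $1859.60 = $614.40.
Claim 2 — $1252: deductible already satisfied, so patient's share is 40% × $1252 = $500.80. Patient owes $500.80 (running OOP $2360.40). Plan pays $1252 − $500.80 = $751.20.
Claim 3 — $5667: deductible met; 40% of $5667 = $2266.80. Cost to patient: $2266.80. OOP to date $4627.20. Insurer: $5667 − $2266.80 = $3400.20.
Claim 4 — $8344: deductible already satisfied, so patient's share is 40% × $8344 = $3337.60. Adding that to $4627.20 gives $7964.80, past the $6200 cap; patient pays only $6200 − $4627.20 = $1572.80. Insurer: $8344 − $1572.80 = $6771.20.
Claim 5 — $528: 40% coinsurance on $528 = $211.20. Adding that to $6200 gives $6411.20, past the $6200 cap; patient pays only $6200 − $6200 = $0. Plan pays $528 − $0 = $528.
Insurer total: $614.40 + $751.20 + $3400.20 + $6771.20 + $528 = $12065.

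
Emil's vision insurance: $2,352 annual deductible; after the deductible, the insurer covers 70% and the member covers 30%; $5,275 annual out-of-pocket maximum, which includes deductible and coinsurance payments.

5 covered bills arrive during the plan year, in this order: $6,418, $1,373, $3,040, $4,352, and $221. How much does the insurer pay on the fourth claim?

$3,972.70

Claim 1 — $6,418: $2,352 to deductible, leaving $4,066; member's 30% is $1,219.80. Member pays $3,571.80; OOP now $3,571.80. Insurer: $6,418 − $3,571.80 = $2,846.20.
Claim 2 — $1,373: deductible already satisfied, so member's share is 30% × $1,373 = $411.90. Member pays $411.90; OOP now $3,983.70. Plan pays $1,373 − $411.90 = $961.10.
Claim 3 — $3,040: 30% coinsurance on $3,040 = $912. Cost to member: $912. OOP to date $4,895.70. Insurer: $3,040 − $912 = $2,128.
Claim 4 — $4,352: deductible already satisfied, so member's share is 30% × $4,352 = $1,305.60. That would push OOP to $6,201.30, over the $5,275 cap, so member pays $5,275 − $4,895.70 = $379.30. Plan pays $4,352 − $379.30 = $3,972.70.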